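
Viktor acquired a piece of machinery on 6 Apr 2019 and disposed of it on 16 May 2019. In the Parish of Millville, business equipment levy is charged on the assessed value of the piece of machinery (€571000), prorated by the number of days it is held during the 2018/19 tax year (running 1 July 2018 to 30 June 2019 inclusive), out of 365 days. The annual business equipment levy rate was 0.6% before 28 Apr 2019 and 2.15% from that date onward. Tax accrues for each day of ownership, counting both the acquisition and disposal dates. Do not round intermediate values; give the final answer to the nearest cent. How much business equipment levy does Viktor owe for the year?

6 Apr – 27 Apr 2019: 22 days at 0.6% → €571000 × 0.6% × 22/365 = €206.4986
28 Apr – 16 May 2019: 19 days at 2.15% → €571000 × 2.15% × 19/365 = €639.0507
Total = €845.5493

€845.55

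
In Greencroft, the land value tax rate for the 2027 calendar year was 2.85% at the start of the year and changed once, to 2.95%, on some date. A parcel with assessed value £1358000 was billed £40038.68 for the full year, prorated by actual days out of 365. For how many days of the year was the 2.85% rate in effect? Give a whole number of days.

Let d = days at the first rate; then 365 − d days at the second rate.
£1358000 × [2.85%·d + 2.95%·(365−d)] / 365 = £40038.68
Solving gives d = 6, so the new rate took effect on 7 January 2027.

6 days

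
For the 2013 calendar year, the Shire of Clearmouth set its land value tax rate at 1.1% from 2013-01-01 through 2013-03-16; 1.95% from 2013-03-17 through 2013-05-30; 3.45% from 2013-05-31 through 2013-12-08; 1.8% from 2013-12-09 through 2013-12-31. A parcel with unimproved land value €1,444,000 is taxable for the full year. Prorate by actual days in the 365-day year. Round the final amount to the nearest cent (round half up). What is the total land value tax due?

€36,893.21

2013-01-01 to 2013-03-16: 75 days at 1.1% → €1,444,000 × 1.1% × 75/365 = €3,263.8356
2013-03-17 to 2013-05-30: 75 days at 1.95% → €1,444,000 × 1.95% × 75/365 = €5,785.8904
2013-05-31 to 2013-12-08: 192 days at 3.45% → €1,444,000 × 3.45% × 192/365 = €26,205.6329
2013-12-09 to 2013-12-31: 23 days at 1.8% → €1,444,000 × 1.8% × 23/365 = €1,637.8521
Total = €36,893.2110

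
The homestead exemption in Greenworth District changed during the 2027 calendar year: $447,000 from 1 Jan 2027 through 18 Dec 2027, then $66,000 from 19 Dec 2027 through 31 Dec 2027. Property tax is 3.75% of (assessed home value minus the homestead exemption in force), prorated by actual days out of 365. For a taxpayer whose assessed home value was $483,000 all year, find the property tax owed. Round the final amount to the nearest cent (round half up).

1 Jan – 18 Dec 2027: 352 days, exemption $447,000 → ($483,000 − $447,000) × 3.75% × 352/365 = $1,301.9178
19 Dec – 31 Dec 2027: 13 days, exemption $66,000 → ($483,000 − $66,000) × 3.75% × 13/365 = $556.9521
Total = $1,858.8699

$1,858.87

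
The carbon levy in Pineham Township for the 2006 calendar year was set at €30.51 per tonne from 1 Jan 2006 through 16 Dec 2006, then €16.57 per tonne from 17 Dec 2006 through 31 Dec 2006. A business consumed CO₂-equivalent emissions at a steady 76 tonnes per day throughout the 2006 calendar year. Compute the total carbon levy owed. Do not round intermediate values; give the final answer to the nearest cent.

€830,455.80

1 Jan – 16 Dec 2006: 350 days × 76 tonnes/day = 26,600 tonnes at €30.51/tonne → €811,566.00
17 Dec – 31 Dec 2006: 15 days × 76 tonnes/day = 1,140 tonnes at €16.57/tonne → €18,889.80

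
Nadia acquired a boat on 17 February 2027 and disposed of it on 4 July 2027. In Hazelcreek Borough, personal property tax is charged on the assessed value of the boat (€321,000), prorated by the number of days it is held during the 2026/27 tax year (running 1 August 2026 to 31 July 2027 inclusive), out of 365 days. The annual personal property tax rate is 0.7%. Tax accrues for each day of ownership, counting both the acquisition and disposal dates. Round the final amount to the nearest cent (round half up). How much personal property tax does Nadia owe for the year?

€849.55

Days held (17 February – 4 July 2027): 138 out of 365
Tax = €321,000 × 0.7% × 138/365 = €849.5507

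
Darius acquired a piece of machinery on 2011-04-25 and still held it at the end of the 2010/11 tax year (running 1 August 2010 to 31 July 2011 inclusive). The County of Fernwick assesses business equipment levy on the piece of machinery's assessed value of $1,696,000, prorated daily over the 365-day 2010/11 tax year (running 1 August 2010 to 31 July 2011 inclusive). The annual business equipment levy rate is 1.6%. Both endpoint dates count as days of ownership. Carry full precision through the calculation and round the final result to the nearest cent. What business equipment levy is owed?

$7,285.83

Days held (2011-04-25 to 2011-07-31): 98 out of 365
Tax = $1,696,000 × 1.6% × 98/365 = $7,285.8301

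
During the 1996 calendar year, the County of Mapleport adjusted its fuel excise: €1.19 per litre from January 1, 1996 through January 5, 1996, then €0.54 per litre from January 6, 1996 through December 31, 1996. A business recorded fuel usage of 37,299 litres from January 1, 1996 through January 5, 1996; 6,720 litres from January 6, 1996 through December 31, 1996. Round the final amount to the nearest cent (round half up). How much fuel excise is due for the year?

€48,014.61

January 1 – January 5, 1996: 37,299 litres at €1.19/litre → €44,385.81
January 6 – December 31, 1996: 6,720 litres at €0.54/litre → €3,628.80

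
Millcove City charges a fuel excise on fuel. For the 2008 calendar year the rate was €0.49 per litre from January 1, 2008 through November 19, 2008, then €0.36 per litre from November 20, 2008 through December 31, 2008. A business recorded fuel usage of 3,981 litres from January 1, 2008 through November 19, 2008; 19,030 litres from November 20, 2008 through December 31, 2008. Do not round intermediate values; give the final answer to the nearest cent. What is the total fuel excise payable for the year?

January 1 – November 19, 2008: 3,981 litres at €0.49/litre → €1950.69
November 20 – December 31, 2008: 19,030 litres at €0.36/litre → €6850.80

€8801.49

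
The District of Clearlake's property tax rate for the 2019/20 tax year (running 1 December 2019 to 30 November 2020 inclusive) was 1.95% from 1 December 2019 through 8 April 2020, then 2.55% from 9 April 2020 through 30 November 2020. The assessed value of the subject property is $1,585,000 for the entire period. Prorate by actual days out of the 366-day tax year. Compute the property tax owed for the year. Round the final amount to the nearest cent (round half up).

1 December 2019 – 8 April 2020: 130 days at 1.95% → $1,585,000 × 1.95% × 130/366 = $10,978.0738
9 April – 30 November 2020: 236 days at 2.55% → $1,585,000 × 2.55% × 236/366 = $26,061.5574
Total = $37,039.6311

$37,039.63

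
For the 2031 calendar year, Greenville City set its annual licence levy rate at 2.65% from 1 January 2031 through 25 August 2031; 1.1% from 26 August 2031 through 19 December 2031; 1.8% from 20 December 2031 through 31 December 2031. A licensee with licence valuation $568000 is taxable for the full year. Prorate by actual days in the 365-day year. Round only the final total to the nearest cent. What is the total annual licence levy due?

1 January – 25 August 2031: 237 days at 2.65% → $568000 × 2.65% × 237/365 = $9773.4904
26 August – 19 December 2031: 116 days at 1.1% → $568000 × 1.1% × 116/365 = $1985.6658
20 December – 31 December 2031: 12 days at 1.8% → $568000 × 1.8% × 12/365 = $336.1315
Total = $12095.2877

$12095.29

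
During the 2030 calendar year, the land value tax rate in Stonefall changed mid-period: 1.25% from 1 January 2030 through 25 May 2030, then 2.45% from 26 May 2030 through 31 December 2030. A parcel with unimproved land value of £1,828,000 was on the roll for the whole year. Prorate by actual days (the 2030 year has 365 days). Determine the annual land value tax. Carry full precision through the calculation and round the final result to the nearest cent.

£36,071.70

1 January – 25 May 2030: 145 days at 1.25% → £1,828,000 × 1.25% × 145/365 = £9,077.3973
26 May – 31 December 2030: 220 days at 2.45% → £1,828,000 × 2.45% × 220/365 = £26,994.3014
Total = £36,071.6986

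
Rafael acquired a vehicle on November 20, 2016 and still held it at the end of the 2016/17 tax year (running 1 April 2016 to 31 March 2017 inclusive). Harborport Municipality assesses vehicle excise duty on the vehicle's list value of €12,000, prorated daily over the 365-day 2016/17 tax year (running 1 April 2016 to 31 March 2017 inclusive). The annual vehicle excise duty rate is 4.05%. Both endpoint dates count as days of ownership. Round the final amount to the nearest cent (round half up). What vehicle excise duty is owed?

€175.76

Days held (November 20, 2016 – March 31, 2017): 132 out of 365
Tax = €12,000 × 4.05% × 132/365 = €175.7589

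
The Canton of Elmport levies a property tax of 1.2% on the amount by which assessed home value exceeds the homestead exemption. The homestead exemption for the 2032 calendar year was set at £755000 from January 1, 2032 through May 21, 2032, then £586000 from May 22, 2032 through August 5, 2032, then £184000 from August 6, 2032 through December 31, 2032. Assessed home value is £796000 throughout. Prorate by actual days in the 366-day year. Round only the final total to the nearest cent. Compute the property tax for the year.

January 1 – May 21, 2032: 142 days, exemption £755000 → (£796000 − £755000) × 1.2% × 142/366 = £190.8852
May 22 – August 5, 2032: 76 days, exemption £586000 → (£796000 − £586000) × 1.2% × 76/366 = £523.2787
August 6 – December 31, 2032: 148 days, exemption £184000 → (£796000 − £184000) × 1.2% × 148/366 = £2969.7049
Total = £3683.8689

£3683.87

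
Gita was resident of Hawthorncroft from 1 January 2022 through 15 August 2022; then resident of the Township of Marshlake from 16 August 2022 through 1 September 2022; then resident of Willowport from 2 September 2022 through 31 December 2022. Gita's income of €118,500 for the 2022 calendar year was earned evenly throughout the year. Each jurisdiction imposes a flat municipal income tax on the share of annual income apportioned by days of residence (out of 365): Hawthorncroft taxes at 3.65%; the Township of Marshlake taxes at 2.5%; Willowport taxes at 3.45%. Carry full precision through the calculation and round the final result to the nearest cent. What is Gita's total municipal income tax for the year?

Hawthorncroft, 1 January – 15 August 2022: 227 days → €118,500 × 3.65% × 227/365 = €2,689.9500
The Township of Marshlake, 16 August – 1 September 2022: 17 days → €118,500 × 2.5% × 17/365 = €137.9795
Willowport, 2 September – 31 December 2022: 121 days → €118,500 × 3.45% × 121/365 = €1,355.2829
Total = €4,183.2123

€4,183.21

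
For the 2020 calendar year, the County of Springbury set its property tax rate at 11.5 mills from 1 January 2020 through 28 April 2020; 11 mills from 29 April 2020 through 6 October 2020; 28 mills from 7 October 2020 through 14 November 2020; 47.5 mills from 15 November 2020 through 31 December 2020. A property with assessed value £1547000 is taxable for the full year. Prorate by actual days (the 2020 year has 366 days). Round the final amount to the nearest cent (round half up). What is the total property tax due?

1 January – 28 April 2020: 119 days at 11.5 mills → £1547000 × 1.15% × 119/366 = £5784.3429
29 April – 6 October 2020: 161 days at 11 mills → £1547000 × 1.1% × 161/366 = £7485.6202
7 October – 14 November 2020: 39 days at 28 mills → £1547000 × 2.8% × 39/366 = £4615.6393
15 November – 31 December 2020: 47 days at 47.5 mills → £1547000 × 4.75% × 47/366 = £9436.2773
Total = £27321.8798

£27321.88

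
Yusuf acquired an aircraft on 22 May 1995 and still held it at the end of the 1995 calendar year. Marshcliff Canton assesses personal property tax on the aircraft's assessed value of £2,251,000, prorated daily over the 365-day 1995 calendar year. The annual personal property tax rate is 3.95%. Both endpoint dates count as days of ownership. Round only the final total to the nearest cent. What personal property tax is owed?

Days held (22 May – 31 December 1995): 224 out of 365
Tax = £2,251,000 × 3.95% × 224/365 = £54,566.7068

£54,566.71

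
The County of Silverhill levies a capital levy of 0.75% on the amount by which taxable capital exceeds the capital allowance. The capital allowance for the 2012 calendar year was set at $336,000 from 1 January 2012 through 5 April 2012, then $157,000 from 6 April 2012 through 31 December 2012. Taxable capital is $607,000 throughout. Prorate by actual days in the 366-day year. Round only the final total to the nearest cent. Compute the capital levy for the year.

1 January – 5 April 2012: 96 days, exemption $336,000 → ($607,000 − $336,000) × 0.75% × 96/366 = $533.1148
6 April – 31 December 2012: 270 days, exemption $157,000 → ($607,000 − $157,000) × 0.75% × 270/366 = $2,489.7541
Total = $3,022.8689

$3,022.87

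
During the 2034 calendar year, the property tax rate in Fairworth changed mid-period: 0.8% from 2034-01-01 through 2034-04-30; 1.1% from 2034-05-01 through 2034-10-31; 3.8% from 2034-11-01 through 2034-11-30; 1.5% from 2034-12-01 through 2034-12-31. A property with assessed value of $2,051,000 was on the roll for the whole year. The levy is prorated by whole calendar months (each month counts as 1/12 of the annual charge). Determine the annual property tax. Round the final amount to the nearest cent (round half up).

$25,808.42

2034-01-01 to 2034-04-30: 4 months at 0.8% → $2,051,000 × 0.8% × 4/12 = $5,469.3333
2034-05-01 to 2034-10-31: 6 months at 1.1% → $2,051,000 × 1.1% × 6/12 = $11,280.5000
2034-11-01 to 2034-11-30: 1 month at 3.8% → $2,051,000 × 3.8% × 1/12 = $6,494.8333
2034-12-01 to 2034-12-31: 1 month at 1.5% → $2,051,000 × 1.5% × 1/12 = $2,563.7500
Total = $25,808.4167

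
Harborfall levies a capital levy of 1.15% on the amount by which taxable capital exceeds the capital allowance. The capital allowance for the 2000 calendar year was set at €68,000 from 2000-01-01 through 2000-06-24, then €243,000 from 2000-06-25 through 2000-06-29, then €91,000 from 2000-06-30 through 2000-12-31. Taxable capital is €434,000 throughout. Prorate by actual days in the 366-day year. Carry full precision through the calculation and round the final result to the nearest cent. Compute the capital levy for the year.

2000-01-01 to 2000-06-24: 176 days, exemption €68,000 → (€434,000 − €68,000) × 1.15% × 176/366 = €2,024.0000
2000-06-25 to 2000-06-29: 5 days, exemption €243,000 → (€434,000 − €243,000) × 1.15% × 5/366 = €30.0068
2000-06-30 to 2000-12-31: 185 days, exemption €91,000 → (€434,000 − €91,000) × 1.15% × 185/366 = €1,993.8046
Total = €4,047.8115

€4,047.81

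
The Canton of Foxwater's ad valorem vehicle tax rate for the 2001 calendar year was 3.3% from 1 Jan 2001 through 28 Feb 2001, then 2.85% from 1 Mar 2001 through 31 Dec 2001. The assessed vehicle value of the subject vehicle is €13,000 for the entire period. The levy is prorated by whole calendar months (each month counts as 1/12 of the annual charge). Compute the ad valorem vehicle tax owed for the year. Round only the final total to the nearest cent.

1 Jan – 28 Feb 2001: 2 months at 3.3% → €13,000 × 3.3% × 2/12 = €71.5000
1 Mar – 31 Dec 2001: 10 months at 2.85% → €13,000 × 2.85% × 10/12 = €308.7500
Total = €380.2500

€380.25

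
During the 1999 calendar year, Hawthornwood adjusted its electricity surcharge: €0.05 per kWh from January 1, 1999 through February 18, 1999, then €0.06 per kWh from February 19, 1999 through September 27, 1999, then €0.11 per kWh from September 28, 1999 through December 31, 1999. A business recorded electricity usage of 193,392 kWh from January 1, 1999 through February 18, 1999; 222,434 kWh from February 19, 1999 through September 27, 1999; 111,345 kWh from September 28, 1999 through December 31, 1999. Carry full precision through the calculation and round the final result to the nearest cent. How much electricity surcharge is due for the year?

€35,263.59

January 1 – February 18, 1999: 193,392 kWh at €0.05/kWh → €9,669.60
February 19 – September 27, 1999: 222,434 kWh at €0.06/kWh → €13,346.04
September 28 – December 31, 1999: 111,345 kWh at €0.11/kWh → €12,247.95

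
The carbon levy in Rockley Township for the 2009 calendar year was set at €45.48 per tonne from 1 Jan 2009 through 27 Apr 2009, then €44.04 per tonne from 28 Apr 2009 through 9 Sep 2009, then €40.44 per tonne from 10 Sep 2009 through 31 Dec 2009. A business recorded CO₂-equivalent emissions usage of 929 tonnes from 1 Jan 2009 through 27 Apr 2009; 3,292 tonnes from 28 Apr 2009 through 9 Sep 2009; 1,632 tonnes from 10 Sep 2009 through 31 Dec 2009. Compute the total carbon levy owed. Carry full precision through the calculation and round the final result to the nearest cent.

€253,228.68

1 Jan – 27 Apr 2009: 929 tonnes at €45.48/tonne → €42,250.92
28 Apr – 9 Sep 2009: 3,292 tonnes at €44.04/tonne → €144,979.68
10 Sep – 31 Dec 2009: 1,632 tonnes at €40.44/tonne → €65,998.08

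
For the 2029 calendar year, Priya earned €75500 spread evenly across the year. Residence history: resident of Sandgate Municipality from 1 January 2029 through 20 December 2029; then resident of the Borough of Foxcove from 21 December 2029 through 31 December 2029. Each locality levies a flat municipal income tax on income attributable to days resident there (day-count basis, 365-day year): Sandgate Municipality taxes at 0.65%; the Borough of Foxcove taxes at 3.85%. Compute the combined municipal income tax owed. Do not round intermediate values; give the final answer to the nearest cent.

Sandgate Municipality, 1 January – 20 December 2029: 354 days → €75500 × 0.65% × 354/365 = €475.9603
The Borough of Foxcove, 21 December – 31 December 2029: 11 days → €75500 × 3.85% × 11/365 = €87.6007
Total = €563.5610

€563.56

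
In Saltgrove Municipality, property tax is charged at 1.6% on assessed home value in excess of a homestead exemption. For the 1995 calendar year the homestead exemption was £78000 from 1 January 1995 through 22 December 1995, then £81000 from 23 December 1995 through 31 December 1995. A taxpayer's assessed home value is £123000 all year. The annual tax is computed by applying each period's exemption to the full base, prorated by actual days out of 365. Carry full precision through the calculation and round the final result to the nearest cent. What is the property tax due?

£718.82

1 January – 22 December 1995: 356 days, exemption £78000 → (£123000 − £78000) × 1.6% × 356/365 = £702.2466
23 December – 31 December 1995: 9 days, exemption £81000 → (£123000 − £81000) × 1.6% × 9/365 = £16.5699
Total = £718.8164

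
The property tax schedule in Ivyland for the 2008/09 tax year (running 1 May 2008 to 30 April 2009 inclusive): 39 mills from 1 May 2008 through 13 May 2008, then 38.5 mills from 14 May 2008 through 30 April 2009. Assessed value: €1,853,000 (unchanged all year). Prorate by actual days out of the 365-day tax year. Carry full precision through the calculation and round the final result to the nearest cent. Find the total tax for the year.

1 May – 13 May 2008: 13 days at 39 mills → €1,853,000 × 3.9% × 13/365 = €2,573.8932
14 May 2008 – 30 April 2009: 352 days at 38.5 mills → €1,853,000 × 3.85% × 352/365 = €68,799.6055
Total = €71,373.4986

€71,373.50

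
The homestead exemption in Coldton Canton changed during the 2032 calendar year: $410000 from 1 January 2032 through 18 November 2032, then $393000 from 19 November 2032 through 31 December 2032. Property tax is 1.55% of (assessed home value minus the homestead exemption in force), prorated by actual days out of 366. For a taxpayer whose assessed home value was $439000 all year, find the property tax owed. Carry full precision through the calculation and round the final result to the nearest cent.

1 January – 18 November 2032: 323 days, exemption $410000 → ($439000 − $410000) × 1.55% × 323/366 = $396.6899
19 November – 31 December 2032: 43 days, exemption $393000 → ($439000 − $393000) × 1.55% × 43/366 = $83.7678
Total = $480.4577

$480.46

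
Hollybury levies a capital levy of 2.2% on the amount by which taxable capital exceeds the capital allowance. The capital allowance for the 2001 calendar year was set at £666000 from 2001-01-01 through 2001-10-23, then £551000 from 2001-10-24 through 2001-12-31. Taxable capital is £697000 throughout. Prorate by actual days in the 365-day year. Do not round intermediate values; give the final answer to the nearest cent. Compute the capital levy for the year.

2001-01-01 to 2001-10-23: 296 days, exemption £666000 → (£697000 − £666000) × 2.2% × 296/365 = £553.0740
2001-10-24 to 2001-12-31: 69 days, exemption £551000 → (£697000 − £551000) × 2.2% × 69/365 = £607.2000
Total = £1160.2740

£1160.27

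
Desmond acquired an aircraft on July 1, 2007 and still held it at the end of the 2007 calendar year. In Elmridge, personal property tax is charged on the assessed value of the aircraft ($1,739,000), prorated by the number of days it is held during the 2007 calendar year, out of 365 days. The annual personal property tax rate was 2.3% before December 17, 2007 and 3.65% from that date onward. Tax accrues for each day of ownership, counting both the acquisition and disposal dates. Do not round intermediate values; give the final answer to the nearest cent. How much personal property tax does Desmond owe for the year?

July 1 – December 16, 2007: 169 days at 2.3% → $1,739,000 × 2.3% × 169/365 = $18,519.1589
December 17 – December 31, 2007: 15 days at 3.65% → $1,739,000 × 3.65% × 15/365 = $2,608.5000
Total = $21,127.6589

$21,127.66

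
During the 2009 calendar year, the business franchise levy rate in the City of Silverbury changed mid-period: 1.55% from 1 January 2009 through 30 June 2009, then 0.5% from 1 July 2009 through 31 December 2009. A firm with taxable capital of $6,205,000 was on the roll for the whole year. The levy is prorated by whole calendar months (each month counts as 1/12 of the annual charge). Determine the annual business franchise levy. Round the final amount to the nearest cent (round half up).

1 January – 30 June 2009: 6 months at 1.55% → $6,205,000 × 1.55% × 6/12 = $48,088.7500
1 July – 31 December 2009: 6 months at 0.5% → $6,205,000 × 0.5% × 6/12 = $15,512.5000
Total = $63,601.2500

$63,601.25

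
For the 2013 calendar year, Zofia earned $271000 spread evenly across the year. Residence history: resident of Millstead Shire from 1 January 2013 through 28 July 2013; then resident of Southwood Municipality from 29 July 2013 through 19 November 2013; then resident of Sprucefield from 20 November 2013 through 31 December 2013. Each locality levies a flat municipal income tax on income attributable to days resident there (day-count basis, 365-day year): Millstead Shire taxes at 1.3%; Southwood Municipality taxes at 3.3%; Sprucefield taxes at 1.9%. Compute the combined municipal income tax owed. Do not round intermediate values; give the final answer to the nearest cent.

$5402.92

Millstead Shire, 1 January – 28 July 2013: 209 days → $271000 × 1.3% × 209/365 = $2017.2795
Southwood Municipality, 29 July – 19 November 2013: 114 days → $271000 × 3.3% × 114/365 = $2793.1562
Sprucefield, 20 November – 31 December 2013: 42 days → $271000 × 1.9% × 42/365 = $592.4877
Total = $5402.9233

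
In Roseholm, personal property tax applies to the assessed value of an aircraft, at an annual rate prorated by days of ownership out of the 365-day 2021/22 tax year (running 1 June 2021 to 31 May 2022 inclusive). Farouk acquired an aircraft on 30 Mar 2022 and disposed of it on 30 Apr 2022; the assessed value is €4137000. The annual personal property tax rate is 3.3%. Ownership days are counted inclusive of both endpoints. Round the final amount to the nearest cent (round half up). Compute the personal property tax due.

Days held (30 Mar – 30 Apr 2022): 32 out of 365
Tax = €4137000 × 3.3% × 32/365 = €11968.9644

€11968.96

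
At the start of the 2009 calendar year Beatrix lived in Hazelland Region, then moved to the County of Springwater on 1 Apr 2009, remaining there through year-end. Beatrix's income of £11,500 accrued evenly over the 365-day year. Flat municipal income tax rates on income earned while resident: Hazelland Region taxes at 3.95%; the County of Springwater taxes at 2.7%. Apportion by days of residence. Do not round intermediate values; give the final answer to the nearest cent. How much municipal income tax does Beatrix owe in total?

£345.95

Hazelland Region, 1 Jan – 31 Mar 2009: 90 days → £11,500 × 3.95% × 90/365 = £112.0068
The County of Springwater, 1 Apr – 31 Dec 2009: 275 days → £11,500 × 2.7% × 275/365 = £233.9384
Total = £345.9452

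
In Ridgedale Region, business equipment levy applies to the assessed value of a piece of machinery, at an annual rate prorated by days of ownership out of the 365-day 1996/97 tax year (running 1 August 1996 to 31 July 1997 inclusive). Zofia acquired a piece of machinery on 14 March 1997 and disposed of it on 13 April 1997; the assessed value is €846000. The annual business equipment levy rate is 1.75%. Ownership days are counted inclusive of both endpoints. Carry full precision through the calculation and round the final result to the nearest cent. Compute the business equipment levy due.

€1257.41

Days held (14 March – 13 April 1997): 31 out of 365
Tax = €846000 × 1.75% × 31/365 = €1257.4110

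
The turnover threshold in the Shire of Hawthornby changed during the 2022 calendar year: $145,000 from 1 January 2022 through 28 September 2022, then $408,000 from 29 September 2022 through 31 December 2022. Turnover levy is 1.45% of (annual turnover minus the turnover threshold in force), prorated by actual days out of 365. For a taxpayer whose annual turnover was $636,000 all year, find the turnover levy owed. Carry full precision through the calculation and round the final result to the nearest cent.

1 January – 28 September 2022: 271 days, exemption $145,000 → ($636,000 − $145,000) × 1.45% × 271/365 = $5,285.9849
29 September – 31 December 2022: 94 days, exemption $408,000 → ($636,000 − $408,000) × 1.45% × 94/365 = $851.4082
Total = $6,137.3932

$6,137.39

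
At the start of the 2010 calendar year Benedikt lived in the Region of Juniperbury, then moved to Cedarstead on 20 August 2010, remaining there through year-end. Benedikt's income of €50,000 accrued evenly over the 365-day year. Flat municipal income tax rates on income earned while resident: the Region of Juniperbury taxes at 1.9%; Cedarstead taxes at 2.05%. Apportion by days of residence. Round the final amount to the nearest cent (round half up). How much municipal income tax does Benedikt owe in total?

€977.53

The Region of Juniperbury, 1 January – 19 August 2010: 231 days → €50,000 × 1.9% × 231/365 = €601.2329
Cedarstead, 20 August – 31 December 2010: 134 days → €50,000 × 2.05% × 134/365 = €376.3014
Total = €977.5342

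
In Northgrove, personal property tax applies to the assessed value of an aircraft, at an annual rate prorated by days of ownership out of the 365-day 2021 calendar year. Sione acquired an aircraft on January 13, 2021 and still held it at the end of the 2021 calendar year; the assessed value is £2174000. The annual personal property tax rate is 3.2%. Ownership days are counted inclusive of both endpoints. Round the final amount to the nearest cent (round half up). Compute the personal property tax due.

Days held (January 13 – December 31, 2021): 353 out of 365
Tax = £2174000 × 3.2% × 353/365 = £67280.8329

£67280.83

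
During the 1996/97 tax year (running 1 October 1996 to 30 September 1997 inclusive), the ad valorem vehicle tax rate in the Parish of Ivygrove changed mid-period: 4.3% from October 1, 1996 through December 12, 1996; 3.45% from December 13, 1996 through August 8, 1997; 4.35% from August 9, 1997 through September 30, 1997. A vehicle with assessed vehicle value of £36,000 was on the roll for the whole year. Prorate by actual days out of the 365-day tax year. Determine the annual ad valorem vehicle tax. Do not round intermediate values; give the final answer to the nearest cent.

October 1 – December 12, 1996: 73 days at 4.3% → £36,000 × 4.3% × 73/365 = £309.6000
December 13, 1996 – August 8, 1997: 239 days at 3.45% → £36,000 × 3.45% × 239/365 = £813.2548
August 9 – September 30, 1997: 53 days at 4.35% → £36,000 × 4.35% × 53/365 = £227.3918
Total = £1,350.2466

£1,350.25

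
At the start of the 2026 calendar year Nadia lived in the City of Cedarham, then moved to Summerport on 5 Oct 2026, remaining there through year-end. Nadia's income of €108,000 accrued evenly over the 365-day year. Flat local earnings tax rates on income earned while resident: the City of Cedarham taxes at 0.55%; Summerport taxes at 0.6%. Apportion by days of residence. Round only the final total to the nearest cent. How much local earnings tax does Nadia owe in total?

The City of Cedarham, 1 Jan – 4 Oct 2026: 277 days → €108,000 × 0.55% × 277/365 = €450.7890
Summerport, 5 Oct – 31 Dec 2026: 88 days → €108,000 × 0.6% × 88/365 = €156.2301
Total = €607.0192

€607.02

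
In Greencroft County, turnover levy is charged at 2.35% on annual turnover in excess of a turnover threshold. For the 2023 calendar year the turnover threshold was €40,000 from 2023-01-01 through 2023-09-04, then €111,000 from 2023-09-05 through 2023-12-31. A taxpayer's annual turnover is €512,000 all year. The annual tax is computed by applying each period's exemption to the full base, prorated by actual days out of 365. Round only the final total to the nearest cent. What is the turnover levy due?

2023-01-01 to 2023-09-04: 247 days, exemption €40,000 → (€512,000 − €40,000) × 2.35% × 247/365 = €7,506.0932
2023-09-05 to 2023-12-31: 118 days, exemption €111,000 → (€512,000 − €111,000) × 2.35% × 118/365 = €3,046.5014
Total = €10,552.5945

€10,552.59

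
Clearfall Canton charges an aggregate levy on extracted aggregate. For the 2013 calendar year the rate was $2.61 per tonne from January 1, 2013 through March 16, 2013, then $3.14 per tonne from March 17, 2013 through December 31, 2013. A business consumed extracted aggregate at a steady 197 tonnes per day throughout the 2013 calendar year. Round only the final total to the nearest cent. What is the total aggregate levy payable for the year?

$217950.95

January 1 – March 16, 2013: 75 days × 197 tonnes/day = 14,775 tonnes at $2.61/tonne → $38562.75
March 17 – December 31, 2013: 290 days × 197 tonnes/day = 57,130 tonnes at $3.14/tonne → $179388.20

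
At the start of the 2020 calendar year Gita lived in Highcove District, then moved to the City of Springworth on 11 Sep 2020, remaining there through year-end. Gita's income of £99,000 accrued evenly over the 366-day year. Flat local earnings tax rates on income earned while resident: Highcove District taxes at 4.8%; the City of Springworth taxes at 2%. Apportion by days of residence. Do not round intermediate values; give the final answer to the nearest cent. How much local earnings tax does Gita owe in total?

Highcove District, 1 Jan – 10 Sep 2020: 254 days → £99,000 × 4.8% × 254/366 = £3,297.8361
The City of Springworth, 11 Sep – 31 Dec 2020: 112 days → £99,000 × 2% × 112/366 = £605.9016
Total = £3,903.7377

£3,903.74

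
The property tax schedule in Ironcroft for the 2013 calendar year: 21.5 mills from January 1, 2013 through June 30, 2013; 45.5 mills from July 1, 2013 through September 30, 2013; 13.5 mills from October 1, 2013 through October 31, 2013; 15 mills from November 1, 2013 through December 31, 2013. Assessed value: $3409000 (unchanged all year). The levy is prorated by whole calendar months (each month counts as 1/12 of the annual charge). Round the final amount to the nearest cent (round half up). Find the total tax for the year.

$87781.75

January 1 – June 30, 2013: 6 months at 21.5 mills → $3409000 × 2.15% × 6/12 = $36646.7500
July 1 – September 30, 2013: 3 months at 45.5 mills → $3409000 × 4.55% × 3/12 = $38777.3750
October 1 – October 31, 2013: 1 month at 13.5 mills → $3409000 × 1.35% × 1/12 = $3835.1250
November 1 – December 31, 2013: 2 months at 15 mills → $3409000 × 1.5% × 2/12 = $8522.5000
Total = $87781.7500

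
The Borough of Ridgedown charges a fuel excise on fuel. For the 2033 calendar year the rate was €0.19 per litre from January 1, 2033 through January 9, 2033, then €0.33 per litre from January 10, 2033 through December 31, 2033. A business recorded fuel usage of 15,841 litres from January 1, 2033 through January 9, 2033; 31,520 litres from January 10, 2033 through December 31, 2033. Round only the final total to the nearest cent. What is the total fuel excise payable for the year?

€13411.39

January 1 – January 9, 2033: 15,841 litres at €0.19/litre → €3009.79
January 10 – December 31, 2033: 31,520 litres at €0.33/litre → €10401.60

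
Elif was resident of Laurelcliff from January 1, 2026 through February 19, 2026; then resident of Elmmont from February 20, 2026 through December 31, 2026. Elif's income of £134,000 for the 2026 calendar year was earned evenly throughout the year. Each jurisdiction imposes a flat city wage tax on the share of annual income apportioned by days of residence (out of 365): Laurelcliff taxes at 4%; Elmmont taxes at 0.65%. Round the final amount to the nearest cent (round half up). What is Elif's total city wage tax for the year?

Laurelcliff, January 1 – February 19, 2026: 50 days → £134,000 × 4% × 50/365 = £734.2466
Elmmont, February 20 – December 31, 2026: 315 days → £134,000 × 0.65% × 315/365 = £751.6849
Total = £1,485.9315

£1,485.93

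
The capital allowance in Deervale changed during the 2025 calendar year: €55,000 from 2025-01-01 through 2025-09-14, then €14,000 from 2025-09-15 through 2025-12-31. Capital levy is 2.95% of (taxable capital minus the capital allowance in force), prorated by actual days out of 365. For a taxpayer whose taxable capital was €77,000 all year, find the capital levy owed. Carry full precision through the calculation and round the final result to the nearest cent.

2025-01-01 to 2025-09-14: 257 days, exemption €55,000 → (€77,000 − €55,000) × 2.95% × 257/365 = €456.9671
2025-09-15 to 2025-12-31: 108 days, exemption €14,000 → (€77,000 − €14,000) × 2.95% × 108/365 = €549.9123
Total = €1,006.8795

€1,006.88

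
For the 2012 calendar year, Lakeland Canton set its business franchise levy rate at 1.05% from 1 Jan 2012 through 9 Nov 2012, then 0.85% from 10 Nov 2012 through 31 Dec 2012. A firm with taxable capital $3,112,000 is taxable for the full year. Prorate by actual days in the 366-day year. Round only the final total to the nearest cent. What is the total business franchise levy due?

$31,791.72

1 Jan – 9 Nov 2012: 314 days at 1.05% → $3,112,000 × 1.05% × 314/366 = $28,033.5082
10 Nov – 31 Dec 2012: 52 days at 0.85% → $3,112,000 × 0.85% × 52/366 = $3,758.2077
Total = $31,791.7158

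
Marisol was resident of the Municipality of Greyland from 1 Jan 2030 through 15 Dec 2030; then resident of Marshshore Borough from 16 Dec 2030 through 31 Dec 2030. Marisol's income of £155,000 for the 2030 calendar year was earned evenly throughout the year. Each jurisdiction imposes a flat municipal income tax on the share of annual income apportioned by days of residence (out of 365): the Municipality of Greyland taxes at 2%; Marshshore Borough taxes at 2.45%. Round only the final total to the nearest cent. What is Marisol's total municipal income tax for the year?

The Municipality of Greyland, 1 Jan – 15 Dec 2030: 349 days → £155,000 × 2% × 349/365 = £2,964.1096
Marshshore Borough, 16 Dec – 31 Dec 2030: 16 days → £155,000 × 2.45% × 16/365 = £166.4658
Total = £3,130.5753

£3,130.58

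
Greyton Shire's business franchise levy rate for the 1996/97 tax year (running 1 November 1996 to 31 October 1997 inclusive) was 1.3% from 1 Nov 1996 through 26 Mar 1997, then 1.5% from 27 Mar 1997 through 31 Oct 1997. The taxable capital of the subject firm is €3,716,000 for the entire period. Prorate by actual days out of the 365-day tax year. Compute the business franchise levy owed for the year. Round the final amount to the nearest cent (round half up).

€52,767.20

1 Nov 1996 – 26 Mar 1997: 146 days at 1.3% → €3,716,000 × 1.3% × 146/365 = €19,323.2000
27 Mar – 31 Oct 1997: 219 days at 1.5% → €3,716,000 × 1.5% × 219/365 = €33,444.0000
Total = €52,767.2000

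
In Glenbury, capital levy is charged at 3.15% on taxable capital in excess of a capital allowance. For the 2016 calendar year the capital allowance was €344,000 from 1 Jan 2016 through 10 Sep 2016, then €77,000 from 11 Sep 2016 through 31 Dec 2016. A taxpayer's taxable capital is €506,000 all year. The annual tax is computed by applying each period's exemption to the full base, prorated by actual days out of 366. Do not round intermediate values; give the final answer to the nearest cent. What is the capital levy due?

1 Jan – 10 Sep 2016: 254 days, exemption €344,000 → (€506,000 − €344,000) × 3.15% × 254/366 = €3,541.4262
11 Sep – 31 Dec 2016: 112 days, exemption €77,000 → (€506,000 − €77,000) × 3.15% × 112/366 = €4,135.2787
Total = €7,676.7049

€7,676.70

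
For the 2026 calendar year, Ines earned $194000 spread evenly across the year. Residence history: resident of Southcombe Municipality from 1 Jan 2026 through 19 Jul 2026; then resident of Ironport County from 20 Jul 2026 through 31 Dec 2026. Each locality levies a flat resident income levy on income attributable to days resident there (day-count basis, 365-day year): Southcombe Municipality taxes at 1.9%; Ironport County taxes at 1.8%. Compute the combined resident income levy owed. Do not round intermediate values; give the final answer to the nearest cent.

Southcombe Municipality, 1 Jan – 19 Jul 2026: 200 days → $194000 × 1.9% × 200/365 = $2019.7260
Ironport County, 20 Jul – 31 Dec 2026: 165 days → $194000 × 1.8% × 165/365 = $1578.5753
Total = $3598.3014

$3598.30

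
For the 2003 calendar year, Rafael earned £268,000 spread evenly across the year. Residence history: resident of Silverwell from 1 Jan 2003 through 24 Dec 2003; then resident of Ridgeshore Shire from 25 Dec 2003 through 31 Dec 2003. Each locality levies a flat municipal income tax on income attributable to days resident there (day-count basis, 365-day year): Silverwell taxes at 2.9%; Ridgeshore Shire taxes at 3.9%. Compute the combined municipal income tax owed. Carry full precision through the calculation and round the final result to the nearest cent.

Silverwell, 1 Jan – 24 Dec 2003: 358 days → £268,000 × 2.9% × 358/365 = £7,622.9479
Ridgeshore Shire, 25 Dec – 31 Dec 2003: 7 days → £268,000 × 3.9% × 7/365 = £200.4493
Total = £7,823.3973

£7,823.40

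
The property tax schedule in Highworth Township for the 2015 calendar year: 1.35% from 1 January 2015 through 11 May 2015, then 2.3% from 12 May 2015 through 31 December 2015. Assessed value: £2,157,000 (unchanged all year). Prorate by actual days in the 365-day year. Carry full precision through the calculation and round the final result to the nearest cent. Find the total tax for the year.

£42,256.52

1 January – 11 May 2015: 131 days at 1.35% → £2,157,000 × 1.35% × 131/365 = £10,451.1082
12 May – 31 December 2015: 234 days at 2.3% → £2,157,000 × 2.3% × 234/365 = £31,805.4082
Total = £42,256.5164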